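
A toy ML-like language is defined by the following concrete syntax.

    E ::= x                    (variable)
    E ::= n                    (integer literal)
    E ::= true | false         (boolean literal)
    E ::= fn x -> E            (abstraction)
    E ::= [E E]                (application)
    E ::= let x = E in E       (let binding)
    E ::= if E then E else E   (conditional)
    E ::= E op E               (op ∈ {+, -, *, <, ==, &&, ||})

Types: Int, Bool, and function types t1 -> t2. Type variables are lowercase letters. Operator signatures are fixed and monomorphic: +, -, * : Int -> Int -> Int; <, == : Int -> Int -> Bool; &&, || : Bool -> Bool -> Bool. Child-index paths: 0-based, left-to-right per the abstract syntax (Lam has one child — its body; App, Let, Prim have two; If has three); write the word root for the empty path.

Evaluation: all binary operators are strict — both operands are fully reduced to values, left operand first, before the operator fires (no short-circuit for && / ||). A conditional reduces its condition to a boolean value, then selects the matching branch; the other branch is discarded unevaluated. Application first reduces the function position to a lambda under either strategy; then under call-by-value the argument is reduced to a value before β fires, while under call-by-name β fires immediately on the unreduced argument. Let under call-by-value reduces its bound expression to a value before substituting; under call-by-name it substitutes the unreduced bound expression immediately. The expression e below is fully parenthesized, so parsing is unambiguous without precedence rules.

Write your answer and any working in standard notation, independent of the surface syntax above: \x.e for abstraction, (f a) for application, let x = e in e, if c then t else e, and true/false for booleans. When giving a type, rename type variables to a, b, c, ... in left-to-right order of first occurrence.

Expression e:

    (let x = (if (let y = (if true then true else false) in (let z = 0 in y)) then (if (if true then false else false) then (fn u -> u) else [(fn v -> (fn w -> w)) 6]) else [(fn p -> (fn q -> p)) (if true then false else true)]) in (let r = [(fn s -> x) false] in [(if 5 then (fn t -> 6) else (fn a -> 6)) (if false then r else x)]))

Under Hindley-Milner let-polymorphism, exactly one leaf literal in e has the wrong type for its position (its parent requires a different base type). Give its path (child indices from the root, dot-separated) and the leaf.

Working:
  unify Bool ~ Bool
  unify Bool ~ Bool
let y : Bool
let z : Int
y : Bool
  unify Bool ~ Bool
  unify Bool ~ Bool
  unify Bool ~ Bool
  unify Bool ~ Bool
u : a
\u._ : a -> a
w : c
\w._ : c -> c
\v._ : b -> c -> c
  unify b -> c -> c ~ Int -> d
  unify b ~ Int
  unify c -> c ~ d
_ _ : c -> c
  unify a -> a ~ c -> c
  unify a ~ c
  unify c ~ c
p : e
\q._ : f -> e
\p._ : e -> f -> e
  unify Bool ~ Bool
  unify Bool ~ Bool
  unify e -> f -> e ~ Bool -> g
  unify e ~ Bool
  unify f -> Bool ~ g
_ _ : f -> Bool
  unify c -> c ~ f -> Bool
  unify c ~ f
  unify f ~ Bool
let x : Bool -> Bool
x : Bool -> Bool
\s._ : h -> Bool -> Bool
  unify h -> Bool -> Bool ~ Bool -> i
  unify h ~ Bool
  unify Bool -> Bool ~ i
_ _ : Bool -> Bool
let r : Bool -> Bool
  unify Int ~ Bool
  FAIL: mismatch Int ~ Bool

Answer: 1.1.0.0 : 5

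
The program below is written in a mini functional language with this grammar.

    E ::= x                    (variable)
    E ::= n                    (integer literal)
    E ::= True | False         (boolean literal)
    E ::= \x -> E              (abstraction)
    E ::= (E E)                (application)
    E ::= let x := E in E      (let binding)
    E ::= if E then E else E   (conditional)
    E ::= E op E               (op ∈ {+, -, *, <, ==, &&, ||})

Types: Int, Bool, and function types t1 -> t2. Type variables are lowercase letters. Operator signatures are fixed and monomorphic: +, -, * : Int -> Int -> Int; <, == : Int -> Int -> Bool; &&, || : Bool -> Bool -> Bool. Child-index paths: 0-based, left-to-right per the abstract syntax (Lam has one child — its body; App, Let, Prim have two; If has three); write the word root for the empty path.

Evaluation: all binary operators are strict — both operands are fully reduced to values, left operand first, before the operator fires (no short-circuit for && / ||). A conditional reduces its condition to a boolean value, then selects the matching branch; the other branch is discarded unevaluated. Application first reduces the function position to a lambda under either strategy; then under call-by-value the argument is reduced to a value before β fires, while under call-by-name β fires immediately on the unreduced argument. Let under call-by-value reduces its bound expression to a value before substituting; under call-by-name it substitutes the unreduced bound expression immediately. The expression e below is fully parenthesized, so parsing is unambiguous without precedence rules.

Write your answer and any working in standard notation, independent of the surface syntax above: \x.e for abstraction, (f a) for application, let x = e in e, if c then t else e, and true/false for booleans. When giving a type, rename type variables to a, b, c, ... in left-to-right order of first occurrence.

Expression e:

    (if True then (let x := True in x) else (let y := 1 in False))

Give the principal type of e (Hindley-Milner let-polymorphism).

Answer: Bool

Working:
  unify Bool ~ Bool
let x : Bool
x : Bool
let y : Int
  unify Bool ~ Bool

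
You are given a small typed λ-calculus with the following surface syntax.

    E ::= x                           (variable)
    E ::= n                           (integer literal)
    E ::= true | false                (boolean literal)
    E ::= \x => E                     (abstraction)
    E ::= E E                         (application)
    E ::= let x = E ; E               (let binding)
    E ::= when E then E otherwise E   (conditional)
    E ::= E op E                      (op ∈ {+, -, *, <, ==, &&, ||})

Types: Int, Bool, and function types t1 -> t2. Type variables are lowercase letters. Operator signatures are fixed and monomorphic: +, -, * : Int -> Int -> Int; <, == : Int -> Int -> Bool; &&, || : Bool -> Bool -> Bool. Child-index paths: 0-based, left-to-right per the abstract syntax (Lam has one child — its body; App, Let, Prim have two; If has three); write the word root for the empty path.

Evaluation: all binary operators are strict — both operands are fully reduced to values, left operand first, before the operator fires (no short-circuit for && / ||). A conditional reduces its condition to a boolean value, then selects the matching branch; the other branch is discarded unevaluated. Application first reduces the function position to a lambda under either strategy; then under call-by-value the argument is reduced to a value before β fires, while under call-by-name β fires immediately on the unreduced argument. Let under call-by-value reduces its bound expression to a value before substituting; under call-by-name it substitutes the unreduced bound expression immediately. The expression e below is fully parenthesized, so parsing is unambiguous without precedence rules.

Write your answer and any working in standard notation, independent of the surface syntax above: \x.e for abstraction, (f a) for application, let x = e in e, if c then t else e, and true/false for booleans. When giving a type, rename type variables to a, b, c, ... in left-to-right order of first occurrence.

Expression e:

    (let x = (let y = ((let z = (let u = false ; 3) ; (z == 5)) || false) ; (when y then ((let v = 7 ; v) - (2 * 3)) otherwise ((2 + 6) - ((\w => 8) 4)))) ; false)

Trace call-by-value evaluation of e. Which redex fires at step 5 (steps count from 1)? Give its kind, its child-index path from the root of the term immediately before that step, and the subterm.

Answer: let at 0 : (let y = false in (if y then ((let v = 7 in v) - (2 * 3)) else ((2 + 6) - ((\w.8) 4))))

Working:
step 0: (let x = (let y = ((let z = (let u = false in 3) in (z == 5)) || false) in (if y then ((let v = 7 in v) - (2 * 3)) else ((2 + 6) - ((\w.8) 4)))) in false)
step 1: [let@0.0.0.0] (let x = (let y = ((let z = 3 in (z == 5)) || false) in (if y then ((let v = 7 in v) - (2 * 3)) else ((2 + 6) - ((\w.8) 4)))) in false)
step 2: [let@0.0.0] (let x = (let y = ((3 == 5) || false) in (if y then ((let v = 7 in v) - (2 * 3)) else ((2 + 6) - ((\w.8) 4)))) in false)
step 3: [delta@0.0.0] (let x = (let y = (false || false) in (if y then ((let v = 7 in v) - (2 * 3)) else ((2 + 6) - ((\w.8) 4)))) in false)
step 4: [delta@0.0] (let x = (let y = false in (if y then ((let v = 7 in v) - (2 * 3)) else ((2 + 6) - ((\w.8) 4)))) in false)
step 5: [let@0] (let x = (if false then ((let v = 7 in v) - (2 * 3)) else ((2 + 6) - ((\w.8) 4))) in false)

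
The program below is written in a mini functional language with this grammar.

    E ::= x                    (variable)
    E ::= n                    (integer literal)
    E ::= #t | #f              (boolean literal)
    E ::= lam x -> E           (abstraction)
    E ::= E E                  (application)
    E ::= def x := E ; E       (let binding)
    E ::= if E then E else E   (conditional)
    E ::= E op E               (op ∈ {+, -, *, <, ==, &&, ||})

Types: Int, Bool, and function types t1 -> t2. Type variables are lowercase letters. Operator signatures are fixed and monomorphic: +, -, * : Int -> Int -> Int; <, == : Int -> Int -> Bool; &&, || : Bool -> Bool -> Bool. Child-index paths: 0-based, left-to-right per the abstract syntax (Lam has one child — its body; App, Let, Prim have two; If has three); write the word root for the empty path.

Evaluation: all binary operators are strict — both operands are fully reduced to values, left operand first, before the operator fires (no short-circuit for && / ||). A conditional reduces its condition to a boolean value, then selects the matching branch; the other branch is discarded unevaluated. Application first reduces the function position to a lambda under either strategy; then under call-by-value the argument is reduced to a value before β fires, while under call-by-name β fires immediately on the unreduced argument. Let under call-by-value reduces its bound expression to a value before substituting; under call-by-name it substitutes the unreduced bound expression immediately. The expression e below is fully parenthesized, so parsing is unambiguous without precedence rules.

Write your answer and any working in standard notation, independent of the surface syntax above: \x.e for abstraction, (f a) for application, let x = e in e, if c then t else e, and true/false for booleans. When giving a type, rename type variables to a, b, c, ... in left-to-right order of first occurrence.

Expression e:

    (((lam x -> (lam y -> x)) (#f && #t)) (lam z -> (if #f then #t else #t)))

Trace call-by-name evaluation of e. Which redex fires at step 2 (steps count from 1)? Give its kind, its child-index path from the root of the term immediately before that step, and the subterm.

Answer: beta at root : ((\y.(false && true)) (\z.(if false then true else true)))

Working:
step 0: (((\x.(\y.x)) (false && true)) (\z.(if false then true else true)))
step 1: [beta@0] ((\y.(false && true)) (\z.(if false then true else true)))
step 2: [beta@root] (false && true)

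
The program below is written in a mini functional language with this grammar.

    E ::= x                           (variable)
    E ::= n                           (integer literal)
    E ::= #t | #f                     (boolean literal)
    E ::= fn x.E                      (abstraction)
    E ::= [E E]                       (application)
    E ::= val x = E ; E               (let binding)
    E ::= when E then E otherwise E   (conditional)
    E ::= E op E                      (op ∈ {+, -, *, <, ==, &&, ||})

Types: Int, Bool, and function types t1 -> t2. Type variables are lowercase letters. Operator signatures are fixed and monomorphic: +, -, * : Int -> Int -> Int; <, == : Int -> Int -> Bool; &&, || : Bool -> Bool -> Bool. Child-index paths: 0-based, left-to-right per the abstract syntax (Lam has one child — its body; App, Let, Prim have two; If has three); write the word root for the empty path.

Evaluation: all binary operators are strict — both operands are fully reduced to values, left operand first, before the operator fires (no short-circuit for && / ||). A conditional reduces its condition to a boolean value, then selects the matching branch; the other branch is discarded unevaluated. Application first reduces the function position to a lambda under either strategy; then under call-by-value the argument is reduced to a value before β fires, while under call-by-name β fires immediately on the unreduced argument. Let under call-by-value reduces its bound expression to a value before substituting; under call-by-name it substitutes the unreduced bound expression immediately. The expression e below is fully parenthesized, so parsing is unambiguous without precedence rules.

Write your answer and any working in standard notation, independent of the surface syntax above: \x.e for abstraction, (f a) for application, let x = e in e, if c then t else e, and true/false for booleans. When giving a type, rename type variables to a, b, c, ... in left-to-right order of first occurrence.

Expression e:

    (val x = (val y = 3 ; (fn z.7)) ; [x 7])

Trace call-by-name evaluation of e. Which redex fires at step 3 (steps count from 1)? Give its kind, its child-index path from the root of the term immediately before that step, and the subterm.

Answer: beta at root : ((\z.7) 7)

Derivation:
step 0: (let x = (let y = 3 in (\z.7)) in (x 7))
step 1: [let@root] ((let y = 3 in (\z.7)) 7)
step 2: [let@0] ((\z.7) 7)
step 3: [beta@root] 7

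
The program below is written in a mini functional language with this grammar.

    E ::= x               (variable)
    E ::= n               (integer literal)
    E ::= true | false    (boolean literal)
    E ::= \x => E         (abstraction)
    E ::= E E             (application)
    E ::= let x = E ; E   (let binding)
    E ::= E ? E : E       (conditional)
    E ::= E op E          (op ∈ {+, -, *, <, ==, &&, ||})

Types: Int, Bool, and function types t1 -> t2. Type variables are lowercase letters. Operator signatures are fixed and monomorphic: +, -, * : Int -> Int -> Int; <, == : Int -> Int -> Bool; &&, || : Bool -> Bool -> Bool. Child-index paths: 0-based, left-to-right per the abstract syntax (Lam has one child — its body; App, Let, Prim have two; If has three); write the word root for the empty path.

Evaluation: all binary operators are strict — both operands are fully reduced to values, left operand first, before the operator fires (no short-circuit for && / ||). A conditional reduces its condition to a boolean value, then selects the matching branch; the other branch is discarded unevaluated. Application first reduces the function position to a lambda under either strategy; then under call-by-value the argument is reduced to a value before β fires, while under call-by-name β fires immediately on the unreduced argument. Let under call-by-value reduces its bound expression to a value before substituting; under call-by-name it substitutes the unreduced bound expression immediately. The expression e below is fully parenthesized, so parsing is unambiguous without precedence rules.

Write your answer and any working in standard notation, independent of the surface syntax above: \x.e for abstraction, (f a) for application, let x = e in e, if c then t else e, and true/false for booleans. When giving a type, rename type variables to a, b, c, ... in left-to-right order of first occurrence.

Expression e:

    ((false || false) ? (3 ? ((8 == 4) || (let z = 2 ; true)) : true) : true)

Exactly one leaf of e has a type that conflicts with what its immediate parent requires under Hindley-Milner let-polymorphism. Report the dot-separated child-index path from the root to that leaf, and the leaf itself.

Trace:
  unify Bool ~ Bool
  unify Bool ~ Bool
  unify Bool ~ Bool
  unify Int ~ Bool
  FAIL: mismatch Int ~ Bool

Answer: 1.0 : 3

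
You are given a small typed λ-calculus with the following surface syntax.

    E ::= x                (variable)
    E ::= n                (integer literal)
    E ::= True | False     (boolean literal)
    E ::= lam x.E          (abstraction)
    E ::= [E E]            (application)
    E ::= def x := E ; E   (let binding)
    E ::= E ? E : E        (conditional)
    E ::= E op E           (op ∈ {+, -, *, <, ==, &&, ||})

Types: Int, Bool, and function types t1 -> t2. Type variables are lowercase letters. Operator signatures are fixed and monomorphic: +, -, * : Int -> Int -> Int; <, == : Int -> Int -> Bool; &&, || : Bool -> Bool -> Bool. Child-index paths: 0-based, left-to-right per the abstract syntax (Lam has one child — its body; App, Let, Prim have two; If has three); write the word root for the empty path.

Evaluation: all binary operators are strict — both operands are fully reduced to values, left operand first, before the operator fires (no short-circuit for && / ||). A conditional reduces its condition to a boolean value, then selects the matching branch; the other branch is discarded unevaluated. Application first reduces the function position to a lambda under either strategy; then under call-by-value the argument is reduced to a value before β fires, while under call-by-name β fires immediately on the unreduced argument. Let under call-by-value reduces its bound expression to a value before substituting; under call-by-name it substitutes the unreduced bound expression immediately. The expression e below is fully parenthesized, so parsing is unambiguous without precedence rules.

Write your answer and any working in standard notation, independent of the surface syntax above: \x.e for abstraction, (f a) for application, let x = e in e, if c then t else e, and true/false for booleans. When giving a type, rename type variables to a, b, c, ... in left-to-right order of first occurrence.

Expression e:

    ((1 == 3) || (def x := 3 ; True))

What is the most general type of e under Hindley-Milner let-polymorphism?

Working:
  unify Int ~ Int
  unify Int ~ Int
  unify Bool ~ Bool
let x : Int
  unify Bool ~ Bool

Answer: Bool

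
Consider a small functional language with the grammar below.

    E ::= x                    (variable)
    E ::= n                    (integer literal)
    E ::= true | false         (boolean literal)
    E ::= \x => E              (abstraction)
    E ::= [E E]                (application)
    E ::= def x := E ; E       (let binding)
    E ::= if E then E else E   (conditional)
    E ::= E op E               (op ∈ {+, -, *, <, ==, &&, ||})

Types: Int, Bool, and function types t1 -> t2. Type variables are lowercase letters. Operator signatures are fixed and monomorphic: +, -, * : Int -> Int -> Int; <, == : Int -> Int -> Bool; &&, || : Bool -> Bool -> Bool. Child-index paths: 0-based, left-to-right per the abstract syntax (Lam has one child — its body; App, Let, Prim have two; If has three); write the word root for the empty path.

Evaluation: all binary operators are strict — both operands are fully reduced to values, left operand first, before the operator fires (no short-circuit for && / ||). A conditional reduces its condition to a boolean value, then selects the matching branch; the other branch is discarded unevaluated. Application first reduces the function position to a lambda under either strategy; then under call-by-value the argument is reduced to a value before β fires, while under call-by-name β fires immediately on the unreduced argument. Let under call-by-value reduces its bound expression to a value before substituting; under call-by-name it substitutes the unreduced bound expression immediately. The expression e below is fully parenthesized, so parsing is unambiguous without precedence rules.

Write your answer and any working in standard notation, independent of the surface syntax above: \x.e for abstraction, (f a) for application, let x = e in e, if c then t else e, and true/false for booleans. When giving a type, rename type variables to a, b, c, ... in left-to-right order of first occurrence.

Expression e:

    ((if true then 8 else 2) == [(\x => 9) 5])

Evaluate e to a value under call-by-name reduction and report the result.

Answer: false

Trace:
step 0: ((if true then 8 else 2) == ((\x.9) 5))
step 1: [if@0] (8 == ((\x.9) 5))
step 2: [beta@1] (8 == 9)
step 3: [delta@root] false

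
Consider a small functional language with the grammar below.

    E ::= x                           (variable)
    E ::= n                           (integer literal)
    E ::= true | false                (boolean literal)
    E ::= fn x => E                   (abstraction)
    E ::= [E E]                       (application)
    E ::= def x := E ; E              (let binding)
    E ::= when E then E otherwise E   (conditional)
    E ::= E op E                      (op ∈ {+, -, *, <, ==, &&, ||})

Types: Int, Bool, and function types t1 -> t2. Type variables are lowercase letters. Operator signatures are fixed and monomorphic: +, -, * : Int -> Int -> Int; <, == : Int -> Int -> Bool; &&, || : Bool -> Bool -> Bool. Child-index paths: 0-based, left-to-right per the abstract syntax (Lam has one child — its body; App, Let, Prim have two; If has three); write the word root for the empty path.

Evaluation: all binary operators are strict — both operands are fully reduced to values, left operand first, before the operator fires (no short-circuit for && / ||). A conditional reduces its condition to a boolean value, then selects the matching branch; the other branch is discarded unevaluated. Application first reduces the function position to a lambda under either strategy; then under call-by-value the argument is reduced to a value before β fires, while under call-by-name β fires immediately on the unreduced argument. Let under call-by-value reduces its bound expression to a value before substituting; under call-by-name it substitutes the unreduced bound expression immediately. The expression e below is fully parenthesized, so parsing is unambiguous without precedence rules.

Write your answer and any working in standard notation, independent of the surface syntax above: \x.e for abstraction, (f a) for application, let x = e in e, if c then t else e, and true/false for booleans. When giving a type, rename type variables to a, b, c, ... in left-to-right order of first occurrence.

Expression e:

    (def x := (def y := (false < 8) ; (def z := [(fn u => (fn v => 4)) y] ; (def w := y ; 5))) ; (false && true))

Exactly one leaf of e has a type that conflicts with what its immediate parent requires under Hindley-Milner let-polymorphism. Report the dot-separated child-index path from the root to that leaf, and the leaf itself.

Answer: 0.0.0 : false

Trace:
  unify Bool ~ Int
  FAIL: mismatch Bool ~ Int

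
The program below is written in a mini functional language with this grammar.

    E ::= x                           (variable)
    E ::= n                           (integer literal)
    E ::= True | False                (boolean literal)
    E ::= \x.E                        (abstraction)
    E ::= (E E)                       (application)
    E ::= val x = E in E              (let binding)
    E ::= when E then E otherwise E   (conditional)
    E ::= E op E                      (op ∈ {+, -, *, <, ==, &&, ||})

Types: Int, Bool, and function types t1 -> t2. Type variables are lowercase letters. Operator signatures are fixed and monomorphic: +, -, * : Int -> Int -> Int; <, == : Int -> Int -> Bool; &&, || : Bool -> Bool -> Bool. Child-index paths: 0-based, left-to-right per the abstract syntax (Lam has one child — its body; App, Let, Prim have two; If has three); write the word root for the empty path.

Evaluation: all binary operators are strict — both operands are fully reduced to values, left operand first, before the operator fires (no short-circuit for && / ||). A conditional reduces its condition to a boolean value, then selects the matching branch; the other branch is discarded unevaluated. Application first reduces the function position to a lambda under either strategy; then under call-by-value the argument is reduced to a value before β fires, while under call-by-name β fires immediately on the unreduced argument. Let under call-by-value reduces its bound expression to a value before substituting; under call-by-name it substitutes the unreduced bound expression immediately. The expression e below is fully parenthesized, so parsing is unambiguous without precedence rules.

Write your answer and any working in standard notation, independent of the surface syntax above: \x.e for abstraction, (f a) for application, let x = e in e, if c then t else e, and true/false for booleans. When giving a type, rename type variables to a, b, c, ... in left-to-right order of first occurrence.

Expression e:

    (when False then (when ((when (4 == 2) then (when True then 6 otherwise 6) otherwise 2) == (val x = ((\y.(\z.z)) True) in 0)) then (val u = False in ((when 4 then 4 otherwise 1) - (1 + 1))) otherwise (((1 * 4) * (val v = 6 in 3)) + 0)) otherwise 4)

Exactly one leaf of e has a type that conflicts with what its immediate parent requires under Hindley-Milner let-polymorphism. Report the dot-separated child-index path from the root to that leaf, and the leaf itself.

Working:
  unify Bool ~ Bool
  unify Int ~ Int
  unify Int ~ Int
  unify Bool ~ Bool
  unify Bool ~ Bool
  unify Int ~ Int
  unify Int ~ Int
  unify Int ~ Int
z : b
\z._ : b -> b
\y._ : a -> b -> b
  unify a -> b -> b ~ Bool -> c
  unify a ~ Bool
  unify b -> b ~ c
_ _ : b -> b
let x : forall. b -> b
  unify Int ~ Int
  unify Bool ~ Bool
let u : Bool
  unify Int ~ Bool
  FAIL: mismatch Int ~ Bool

Answer: 1.1.1.0.0 : 4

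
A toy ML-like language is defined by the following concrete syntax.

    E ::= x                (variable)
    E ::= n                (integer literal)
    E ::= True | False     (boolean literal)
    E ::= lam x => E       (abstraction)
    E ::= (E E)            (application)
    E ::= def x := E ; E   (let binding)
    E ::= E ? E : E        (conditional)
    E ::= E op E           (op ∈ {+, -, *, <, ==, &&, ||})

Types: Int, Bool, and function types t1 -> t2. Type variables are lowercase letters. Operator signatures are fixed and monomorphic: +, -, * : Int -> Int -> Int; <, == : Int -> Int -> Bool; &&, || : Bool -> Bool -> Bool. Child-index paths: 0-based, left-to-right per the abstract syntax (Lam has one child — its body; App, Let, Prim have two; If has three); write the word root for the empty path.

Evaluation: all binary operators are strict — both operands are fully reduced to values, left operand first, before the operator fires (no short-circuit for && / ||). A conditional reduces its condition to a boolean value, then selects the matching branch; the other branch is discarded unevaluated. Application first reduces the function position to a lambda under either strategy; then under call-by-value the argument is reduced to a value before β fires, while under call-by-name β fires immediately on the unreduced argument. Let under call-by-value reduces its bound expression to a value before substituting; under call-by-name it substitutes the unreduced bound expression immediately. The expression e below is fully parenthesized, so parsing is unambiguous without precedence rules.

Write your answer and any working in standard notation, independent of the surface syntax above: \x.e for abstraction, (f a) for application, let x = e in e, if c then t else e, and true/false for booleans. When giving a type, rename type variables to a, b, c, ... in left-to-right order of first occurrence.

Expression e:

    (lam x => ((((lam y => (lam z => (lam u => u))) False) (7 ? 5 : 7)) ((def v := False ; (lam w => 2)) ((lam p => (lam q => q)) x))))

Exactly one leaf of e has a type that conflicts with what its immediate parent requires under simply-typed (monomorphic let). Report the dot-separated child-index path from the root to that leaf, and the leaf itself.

Answer: 0.0.1.0 : 7

Derivation:
u : d
\u._ : d -> d
\z._ : c -> d -> d
\y._ : b -> c -> d -> d
  unify b -> c -> d -> d ~ Bool -> e
  unify b ~ Bool
  unify c -> d -> d ~ e
_ _ : c -> d -> d
  unify Int ~ Bool
  FAIL: mismatch Int ~ Bool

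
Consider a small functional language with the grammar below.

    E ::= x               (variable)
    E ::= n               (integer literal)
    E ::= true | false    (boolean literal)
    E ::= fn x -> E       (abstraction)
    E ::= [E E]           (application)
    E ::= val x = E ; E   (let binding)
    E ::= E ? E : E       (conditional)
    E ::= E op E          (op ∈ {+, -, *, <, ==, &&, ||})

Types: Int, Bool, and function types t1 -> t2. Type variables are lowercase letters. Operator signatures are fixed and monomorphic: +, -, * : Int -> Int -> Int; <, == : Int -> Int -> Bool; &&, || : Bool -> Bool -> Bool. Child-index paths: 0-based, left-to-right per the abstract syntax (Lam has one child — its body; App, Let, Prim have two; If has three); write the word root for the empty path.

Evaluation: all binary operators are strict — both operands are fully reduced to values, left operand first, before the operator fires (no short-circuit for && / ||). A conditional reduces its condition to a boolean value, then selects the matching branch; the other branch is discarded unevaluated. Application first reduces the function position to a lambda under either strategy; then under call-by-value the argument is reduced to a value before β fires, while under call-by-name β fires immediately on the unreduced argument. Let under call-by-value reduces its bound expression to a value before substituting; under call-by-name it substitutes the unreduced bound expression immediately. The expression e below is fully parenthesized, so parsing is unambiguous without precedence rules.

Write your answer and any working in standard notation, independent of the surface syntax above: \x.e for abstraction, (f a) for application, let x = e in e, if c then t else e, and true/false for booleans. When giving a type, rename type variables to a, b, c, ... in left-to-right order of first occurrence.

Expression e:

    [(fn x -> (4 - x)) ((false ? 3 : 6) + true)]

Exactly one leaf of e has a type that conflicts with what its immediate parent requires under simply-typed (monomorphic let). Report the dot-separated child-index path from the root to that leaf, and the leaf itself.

Derivation:
  unify Int ~ Int
x : a
  unify a ~ Int
\x._ : Int -> Int
  unify Bool ~ Bool
  unify Int ~ Int
  unify Int ~ Int
  unify Bool ~ Int
  FAIL: mismatch Bool ~ Int

Answer: 1.1 : true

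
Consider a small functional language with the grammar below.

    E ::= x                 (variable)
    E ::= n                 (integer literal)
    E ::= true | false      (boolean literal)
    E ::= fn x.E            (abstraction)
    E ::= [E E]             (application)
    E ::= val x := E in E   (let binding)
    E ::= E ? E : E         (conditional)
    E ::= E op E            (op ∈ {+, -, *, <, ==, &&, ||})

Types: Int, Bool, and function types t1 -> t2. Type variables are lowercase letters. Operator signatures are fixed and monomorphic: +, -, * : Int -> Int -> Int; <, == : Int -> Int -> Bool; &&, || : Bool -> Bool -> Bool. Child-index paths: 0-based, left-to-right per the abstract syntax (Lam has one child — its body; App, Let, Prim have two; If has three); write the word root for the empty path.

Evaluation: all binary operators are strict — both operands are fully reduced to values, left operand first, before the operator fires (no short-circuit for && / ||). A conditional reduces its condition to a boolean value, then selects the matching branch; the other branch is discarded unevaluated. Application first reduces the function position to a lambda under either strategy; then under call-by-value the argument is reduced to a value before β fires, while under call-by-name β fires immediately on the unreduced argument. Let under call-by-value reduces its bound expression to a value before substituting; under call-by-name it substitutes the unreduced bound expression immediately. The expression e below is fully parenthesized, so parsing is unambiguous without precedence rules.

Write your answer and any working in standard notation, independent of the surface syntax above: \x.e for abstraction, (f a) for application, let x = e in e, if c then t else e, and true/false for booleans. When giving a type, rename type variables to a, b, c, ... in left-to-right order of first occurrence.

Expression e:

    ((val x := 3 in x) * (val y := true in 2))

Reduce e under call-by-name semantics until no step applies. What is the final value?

Working:
step 0: ((let x = 3 in x) * (let y = true in 2))
step 1: [let@0] (3 * (let y = true in 2))
step 2: [let@1] (3 * 2)
step 3: [delta@root] 6

Answer: 6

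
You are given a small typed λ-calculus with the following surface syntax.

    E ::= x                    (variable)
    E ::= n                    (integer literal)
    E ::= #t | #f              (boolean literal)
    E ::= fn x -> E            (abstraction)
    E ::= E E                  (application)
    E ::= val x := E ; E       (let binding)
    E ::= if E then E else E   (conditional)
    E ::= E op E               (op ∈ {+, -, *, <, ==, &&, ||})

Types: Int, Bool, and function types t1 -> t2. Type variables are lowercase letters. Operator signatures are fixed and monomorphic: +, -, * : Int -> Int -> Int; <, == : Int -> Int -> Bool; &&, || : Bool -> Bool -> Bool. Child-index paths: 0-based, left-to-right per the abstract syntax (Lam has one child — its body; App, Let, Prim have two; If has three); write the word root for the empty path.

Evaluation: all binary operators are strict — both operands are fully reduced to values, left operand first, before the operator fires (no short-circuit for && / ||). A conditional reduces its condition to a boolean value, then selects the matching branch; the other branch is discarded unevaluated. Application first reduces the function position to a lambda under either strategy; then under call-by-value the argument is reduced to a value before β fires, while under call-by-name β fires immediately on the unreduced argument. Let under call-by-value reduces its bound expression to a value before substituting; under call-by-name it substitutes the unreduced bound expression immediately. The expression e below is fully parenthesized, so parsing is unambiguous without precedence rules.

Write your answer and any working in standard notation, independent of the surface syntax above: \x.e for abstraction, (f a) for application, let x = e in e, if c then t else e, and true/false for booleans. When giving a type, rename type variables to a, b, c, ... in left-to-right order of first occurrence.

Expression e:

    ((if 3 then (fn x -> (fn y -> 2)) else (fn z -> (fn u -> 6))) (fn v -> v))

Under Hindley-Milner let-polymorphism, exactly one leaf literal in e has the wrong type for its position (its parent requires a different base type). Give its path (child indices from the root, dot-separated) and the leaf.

Answer: 0.0 : 3

Derivation:
  unify Int ~ Bool
  FAIL: mismatch Int ~ Bool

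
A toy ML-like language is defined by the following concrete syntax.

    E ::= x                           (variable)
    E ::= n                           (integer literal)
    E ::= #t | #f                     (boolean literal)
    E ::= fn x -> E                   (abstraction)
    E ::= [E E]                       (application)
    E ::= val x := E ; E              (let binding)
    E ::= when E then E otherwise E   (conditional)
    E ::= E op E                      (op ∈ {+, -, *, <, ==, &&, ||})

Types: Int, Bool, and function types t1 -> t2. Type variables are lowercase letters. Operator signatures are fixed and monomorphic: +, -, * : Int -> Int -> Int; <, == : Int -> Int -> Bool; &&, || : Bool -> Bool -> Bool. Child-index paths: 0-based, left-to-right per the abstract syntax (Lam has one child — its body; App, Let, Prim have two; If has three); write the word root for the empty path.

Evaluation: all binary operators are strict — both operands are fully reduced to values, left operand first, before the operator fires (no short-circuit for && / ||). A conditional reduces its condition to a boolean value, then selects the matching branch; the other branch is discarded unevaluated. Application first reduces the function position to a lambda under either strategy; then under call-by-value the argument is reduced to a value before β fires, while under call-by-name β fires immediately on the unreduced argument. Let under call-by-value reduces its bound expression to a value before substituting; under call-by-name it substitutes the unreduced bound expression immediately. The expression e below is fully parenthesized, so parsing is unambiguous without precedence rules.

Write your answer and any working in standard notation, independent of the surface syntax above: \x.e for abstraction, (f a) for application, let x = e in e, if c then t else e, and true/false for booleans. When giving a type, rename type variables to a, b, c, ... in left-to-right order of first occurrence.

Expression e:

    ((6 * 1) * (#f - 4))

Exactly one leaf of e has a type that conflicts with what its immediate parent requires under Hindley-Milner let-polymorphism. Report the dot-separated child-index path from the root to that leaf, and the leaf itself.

Derivation:
  unify Int ~ Int
  unify Int ~ Int
  unify Int ~ Int
  unify Bool ~ Int
  FAIL: mismatch Bool ~ Int

Answer: 1.0 : false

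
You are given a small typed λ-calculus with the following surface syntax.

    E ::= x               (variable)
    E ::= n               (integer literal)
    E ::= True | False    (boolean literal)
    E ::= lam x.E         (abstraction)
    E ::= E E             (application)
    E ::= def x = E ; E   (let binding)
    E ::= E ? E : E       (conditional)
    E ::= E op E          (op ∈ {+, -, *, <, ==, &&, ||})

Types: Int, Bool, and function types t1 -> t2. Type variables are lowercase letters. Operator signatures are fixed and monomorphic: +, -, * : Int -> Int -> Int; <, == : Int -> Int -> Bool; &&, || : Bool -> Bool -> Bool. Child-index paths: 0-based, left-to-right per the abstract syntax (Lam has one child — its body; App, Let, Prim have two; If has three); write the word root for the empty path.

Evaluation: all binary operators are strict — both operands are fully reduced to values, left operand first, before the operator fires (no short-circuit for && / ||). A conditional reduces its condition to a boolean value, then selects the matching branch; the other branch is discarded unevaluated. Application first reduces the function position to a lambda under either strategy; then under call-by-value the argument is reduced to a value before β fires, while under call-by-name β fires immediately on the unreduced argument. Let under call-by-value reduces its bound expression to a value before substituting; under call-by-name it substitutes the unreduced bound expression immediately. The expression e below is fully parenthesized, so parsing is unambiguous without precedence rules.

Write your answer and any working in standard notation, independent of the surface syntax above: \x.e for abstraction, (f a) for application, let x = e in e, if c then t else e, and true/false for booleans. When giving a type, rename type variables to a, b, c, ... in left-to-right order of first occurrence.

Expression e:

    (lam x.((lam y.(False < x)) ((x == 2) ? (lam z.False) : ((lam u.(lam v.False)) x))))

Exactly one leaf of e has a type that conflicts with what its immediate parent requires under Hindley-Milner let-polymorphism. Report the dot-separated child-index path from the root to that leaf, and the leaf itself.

Answer: 0.0.0.0 : false

Trace:
  unify Bool ~ Int
  FAIL: mismatch Bool ~ Int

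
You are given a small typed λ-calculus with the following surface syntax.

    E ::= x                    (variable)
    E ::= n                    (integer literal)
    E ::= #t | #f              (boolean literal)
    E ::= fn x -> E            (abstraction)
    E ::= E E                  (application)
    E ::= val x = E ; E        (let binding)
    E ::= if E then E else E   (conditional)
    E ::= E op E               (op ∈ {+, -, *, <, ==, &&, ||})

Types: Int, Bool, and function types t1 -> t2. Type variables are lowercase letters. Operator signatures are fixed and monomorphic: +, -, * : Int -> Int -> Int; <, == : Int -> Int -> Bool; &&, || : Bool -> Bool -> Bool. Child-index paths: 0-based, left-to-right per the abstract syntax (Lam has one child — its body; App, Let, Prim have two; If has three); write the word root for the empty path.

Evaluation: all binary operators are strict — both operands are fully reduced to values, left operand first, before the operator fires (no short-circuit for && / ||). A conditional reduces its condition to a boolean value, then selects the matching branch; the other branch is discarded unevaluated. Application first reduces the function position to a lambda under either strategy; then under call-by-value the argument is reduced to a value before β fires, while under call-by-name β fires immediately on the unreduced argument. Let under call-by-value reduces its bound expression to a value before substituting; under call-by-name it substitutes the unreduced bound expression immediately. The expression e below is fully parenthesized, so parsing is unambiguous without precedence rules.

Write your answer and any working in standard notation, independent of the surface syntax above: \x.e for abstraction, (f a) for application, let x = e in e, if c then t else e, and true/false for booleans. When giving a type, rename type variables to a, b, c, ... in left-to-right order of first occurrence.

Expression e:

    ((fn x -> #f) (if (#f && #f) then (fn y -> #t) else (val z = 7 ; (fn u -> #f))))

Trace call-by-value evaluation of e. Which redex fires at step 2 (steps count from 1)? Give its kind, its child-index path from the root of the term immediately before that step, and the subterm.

Trace:
step 0: ((\x.false) (if (false && false) then (\y.true) else (let z = 7 in (\u.false))))
step 1: [delta@1.0] ((\x.false) (if false then (\y.true) else (let z = 7 in (\u.false))))
step 2: [if@1] ((\x.false) (let z = 7 in (\u.false)))

Answer: if at 1 : (if false then (\y.true) else (let z = 7 in (\u.false)))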